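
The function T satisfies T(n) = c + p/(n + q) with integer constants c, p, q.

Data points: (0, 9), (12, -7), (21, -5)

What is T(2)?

(T(n) − c)(n + q) = p for each data point; the three points give a linear system in c and q, then p follows.
Solving: c = -3, q = -3, p = -36, so T(n) = -3 − 36/(n − 3).
Then T(2) = -3 − 36/(-1) = 33.

33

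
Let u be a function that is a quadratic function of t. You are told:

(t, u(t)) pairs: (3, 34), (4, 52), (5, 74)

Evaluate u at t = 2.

Write u(t) = at² + bt + c; the 3 given values yield a linear system in the 3 coefficients.
Solving, u(t) = 2t² + 4t + 4.
Then u(2) = 20.

20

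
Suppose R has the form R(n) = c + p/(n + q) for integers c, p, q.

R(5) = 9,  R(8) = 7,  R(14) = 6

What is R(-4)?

3

(R(n) − c)(n + q) = p for each data point; the three points give a linear system in c and q, then p follows.
Solving: c = 5, q = -2, p = 12, so R(n) = 5 + 12/(n − 2).
Then R(-4) = 5 + 12/(-6) = 3.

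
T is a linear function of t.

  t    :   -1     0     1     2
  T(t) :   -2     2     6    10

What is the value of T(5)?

First differences: 4, 4, 4.
Level-1 differences are constant, so T has degree 1.
Fitting a degree-1 polynomial gives T(t) = 4t + 2.
Then T(5) = 22.

22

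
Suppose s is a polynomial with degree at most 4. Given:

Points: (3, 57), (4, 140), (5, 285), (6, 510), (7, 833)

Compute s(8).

1272

Write s(n) = an^4 + bn³ + cn² + dn + e; the 5 given values yield a linear system in the 5 coefficients.
Solving, the leading coefficient vanishes, and s(n) = 3n³ - 5n² + 7n.
Then s(8) = 1272.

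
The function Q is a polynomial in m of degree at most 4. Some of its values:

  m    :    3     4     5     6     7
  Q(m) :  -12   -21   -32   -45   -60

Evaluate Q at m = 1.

0

First differences: -9, -11, -13, -15. Second differences: -2, -2, -2.
Level-2 differences are constant, so Q has degree 2.
Fitting a degree-2 polynomial gives Q(m) = -m² - 2m + 3.
Then Q(1) = 0.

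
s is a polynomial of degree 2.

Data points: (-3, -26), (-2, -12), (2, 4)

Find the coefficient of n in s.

4

Write s(n) = an² + bn + c; the 3 given values yield a linear system in the 3 coefficients.
Solving, s(n) = -2n² + 4n + 4.
The coefficient of n is 4.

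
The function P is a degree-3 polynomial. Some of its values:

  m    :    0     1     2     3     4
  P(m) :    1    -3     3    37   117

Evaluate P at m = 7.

813

First differences: -4, 6, 34, 80. Second differences: 10, 28, 46. Third differences: 18, 18.
Level-3 differences are constant, so P has degree 3.
Fitting a degree-3 polynomial gives P(m) = 3m³ - 4m² - 3m + 1.
Then P(7) = 813.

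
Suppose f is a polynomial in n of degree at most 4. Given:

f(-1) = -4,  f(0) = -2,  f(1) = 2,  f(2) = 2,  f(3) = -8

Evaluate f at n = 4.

-34

Write f(n) = an^4 + bn³ + cn² + dn + e; the 5 given values yield a linear system in the 5 coefficients.
Solving, the leading coefficient vanishes, and f(n) = -n³ + n² + 4n - 2.
Then f(4) = -34.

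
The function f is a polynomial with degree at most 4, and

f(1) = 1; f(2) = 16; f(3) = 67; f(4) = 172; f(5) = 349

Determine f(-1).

Write f(m) = am^4 + bm³ + cm² + dm + e; the 5 given values yield a linear system in the 5 coefficients.
Solving, the leading coefficient vanishes, and f(m) = 3m³ - 6m + 4.
Then f(-1) = 7.

7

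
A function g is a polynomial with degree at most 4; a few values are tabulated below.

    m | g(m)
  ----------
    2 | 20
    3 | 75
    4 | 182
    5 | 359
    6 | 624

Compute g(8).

1490

Write g(m) = am^4 + bm³ + cm² + dm + e; the 5 given values yield a linear system in the 5 coefficients.
Solving, the leading coefficient vanishes, and g(m) = 3m³ - m² + 3m - 6.
Then g(8) = 1490.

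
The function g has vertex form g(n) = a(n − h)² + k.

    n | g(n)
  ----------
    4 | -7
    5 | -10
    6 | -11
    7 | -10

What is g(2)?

First differences -3, -1, 1; second difference 2 = 2a, so a = 1.
Expanding, the n-coefficient is −2ah = -2h; matching it to the data gives h = 6, and then k = -11.
So g(n) = 1(n − 6)² − 11.
g(2) = 1·(-4)² − 11 = 5.

5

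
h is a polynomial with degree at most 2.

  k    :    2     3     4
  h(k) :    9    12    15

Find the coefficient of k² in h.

Write h(k) = ak² + bk + c; the 3 given values yield a linear system in the 3 coefficients.
Solving, the leading coefficient vanishes, and h(k) = 3k + 3.
The coefficient of k² is 0.

0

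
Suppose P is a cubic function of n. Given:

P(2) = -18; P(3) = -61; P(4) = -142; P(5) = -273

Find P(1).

-1

Write P(n) = an³ + bn² + cn + d; the 4 given values yield a linear system in the 4 coefficients.
Solving, P(n) = -2n³ - n² + 2.
Then P(1) = -1.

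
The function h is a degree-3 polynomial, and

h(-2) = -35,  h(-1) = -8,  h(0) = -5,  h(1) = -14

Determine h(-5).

Write h(x) = ax³ + bx² + cx + d; the 4 given values yield a linear system in the 4 coefficients.
Solving, h(x) = 2x³ - 6x² - 5x - 5.
Then h(-5) = -380.

-380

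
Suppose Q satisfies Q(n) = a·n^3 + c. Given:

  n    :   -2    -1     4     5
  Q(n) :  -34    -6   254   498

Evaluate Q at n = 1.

From Q(-2) = -34 and Q(-1) = -6: -8a + c = -34 and -1a + c = -6.
Subtracting: 7a = 28, so a = 4; then c = -34 − 4·(-8) = -2.
So Q(n) = 4n³ − 2, and Q(1) = 2.

2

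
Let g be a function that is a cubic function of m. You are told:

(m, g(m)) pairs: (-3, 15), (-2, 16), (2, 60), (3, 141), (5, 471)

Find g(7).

1105

Write g(m) = am³ + bm² + cm + d; the 5 given values yield a linear system in the 4 coefficients.
Solving, g(m) = 2m³ + 8m² + 3m + 6.
Then g(7) = 1105.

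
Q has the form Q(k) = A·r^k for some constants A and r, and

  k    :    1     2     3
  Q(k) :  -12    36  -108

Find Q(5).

Consecutive ratio: 36/(-12) = -3, and -108/36 = -3, so r = -3.
Then A·(-3)^1 = -12 gives A = 4, and Q(k) = 4·(-3)^k.
Q(5) = 4·(-3)^5 = -972.

-972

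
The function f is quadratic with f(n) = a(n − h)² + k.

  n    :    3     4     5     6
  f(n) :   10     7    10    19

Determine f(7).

First differences -3, 3, 9; second difference 6 = 2a, so a = 3.
Expanding, the n-coefficient is −2ah = -6h; matching it to the data gives h = 4, and then k = 7.
So f(n) = 3(n − 4)² + 7.
f(7) = 3·3² + 7 = 34.

34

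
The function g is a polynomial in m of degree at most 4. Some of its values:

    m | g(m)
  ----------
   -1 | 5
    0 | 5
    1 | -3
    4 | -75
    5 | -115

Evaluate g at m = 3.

-43

Write g(m) = am^4 + bm³ + cm² + dm + e; the 5 given values yield a linear system in the 5 coefficients.
Solving, the top 2 coefficients vanish, and g(m) = -4m² - 4m + 5.
Then g(3) = -43.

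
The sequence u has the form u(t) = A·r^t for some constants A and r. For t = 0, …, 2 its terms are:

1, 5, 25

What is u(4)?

Consecutive ratio: 5/1 = 5, and 25/5 = 5, so r = 5.
Then A·5^0 = 1 gives A = 1, and u(t) = 1·5^t.
u(4) = 1·5^4 = 625.

625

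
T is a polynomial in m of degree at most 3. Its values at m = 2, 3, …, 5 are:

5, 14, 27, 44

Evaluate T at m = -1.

2

Write T(m) = am³ + bm² + cm + d; the 4 given values yield a linear system in the 4 coefficients.
Solving, the leading coefficient vanishes, and T(m) = 2m² - m - 1.
Then T(-1) = 2.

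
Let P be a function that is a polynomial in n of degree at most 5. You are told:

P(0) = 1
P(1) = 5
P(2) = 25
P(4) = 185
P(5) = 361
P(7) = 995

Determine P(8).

Write P(n) = an^5 + bn^4 + cn³ + dn² + en + p; the 6 given values yield a linear system in the 6 coefficients.
Solving, the top 2 coefficients vanish, and P(n) = 3n³ - n² + 2n + 1.
Then P(8) = 1489.

1489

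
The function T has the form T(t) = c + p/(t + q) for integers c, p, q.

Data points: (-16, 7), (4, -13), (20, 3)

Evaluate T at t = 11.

(T(t) − c)(t + q) = p for each data point; the three points give a linear system in c and q, then p follows.
Solving: c = 5, q = -2, p = -36, so T(t) = 5 − 36/(t − 2).
Then T(11) = 5 − 36/9 = 1.

1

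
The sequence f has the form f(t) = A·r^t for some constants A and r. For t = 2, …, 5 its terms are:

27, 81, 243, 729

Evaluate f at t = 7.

6561

Consecutive ratio: 81/27 = 3, and 243/81 = 3, so r = 3.
Then A·3^2 = 27 gives A = 3, and f(t) = 3·3^t.
f(7) = 3·3^7 = 6561.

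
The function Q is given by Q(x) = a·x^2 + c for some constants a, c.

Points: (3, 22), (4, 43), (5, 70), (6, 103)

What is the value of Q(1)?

From Q(3) = 22 and Q(4) = 43: 9a + c = 22 and 16a + c = 43.
Subtracting: 7a = 21, so a = 3; then c = 22 − 3·9 = -5.
So Q(x) = 3x² − 5, and Q(1) = -2.

-2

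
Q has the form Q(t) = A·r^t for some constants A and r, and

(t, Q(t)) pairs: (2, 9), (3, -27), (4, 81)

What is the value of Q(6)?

729

Consecutive ratio: -27/9 = -3, and 81/(-27) = -3, so r = -3.
Then A·(-3)^2 = 9 gives A = 1, and Q(t) = 1·(-3)^t.
Q(6) = 1·(-3)^6 = 729.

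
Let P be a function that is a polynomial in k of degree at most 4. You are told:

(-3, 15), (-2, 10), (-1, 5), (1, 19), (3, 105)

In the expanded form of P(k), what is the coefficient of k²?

Write P(k) = ak^4 + bk³ + ck² + dk + e; the 5 given values yield a linear system in the 5 coefficients.
Solving, the leading coefficient vanishes, and P(k) = k³ + 6k² + 6k + 6.
The coefficient of k² is 6.

6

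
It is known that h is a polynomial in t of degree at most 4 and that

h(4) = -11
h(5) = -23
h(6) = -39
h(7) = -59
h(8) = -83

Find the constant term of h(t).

First differences: -12, -16, -20, -24. Second differences: -4, -4, -4.
Level-2 differences are constant, so h has degree 2.
Fitting a degree-2 polynomial gives h(t) = -2t² + 6t - 3.
The constant term is h(0) = -3.

-3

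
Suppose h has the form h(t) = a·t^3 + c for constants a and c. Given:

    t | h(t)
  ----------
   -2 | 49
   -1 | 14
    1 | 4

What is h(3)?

From h(-2) = 49 and h(-1) = 14: -8a + c = 49 and -1a + c = 14.
Subtracting: 7a = -35, so a = -5; then c = 49 − (-5)·(-8) = 9.
So h(t) = -5t³ + 9, and h(3) = -126.

-126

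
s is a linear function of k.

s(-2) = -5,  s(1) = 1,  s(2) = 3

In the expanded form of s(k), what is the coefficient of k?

2

Write s(k) = ak + b; the 3 given values yield a linear system in the 2 coefficients.
Solving, s(k) = 2k - 1.
The coefficient of k is 2.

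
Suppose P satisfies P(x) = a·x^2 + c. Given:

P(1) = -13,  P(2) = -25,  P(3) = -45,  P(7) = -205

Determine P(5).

-109

From P(1) = -13 and P(2) = -25: 1a + c = -13 and 4a + c = -25.
Subtracting: 3a = -12, so a = -4; then c = -13 − (-4)·1 = -9.
So P(x) = -4x² − 9, and P(5) = -109.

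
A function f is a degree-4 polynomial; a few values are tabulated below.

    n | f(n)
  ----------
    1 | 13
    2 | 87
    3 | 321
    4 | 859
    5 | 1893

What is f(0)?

Write f(n) = an^4 + bn³ + cn² + dn + e; the 5 given values yield a linear system in the 5 coefficients.
Solving, f(n) = 2n^4 + 4n³ + 6n² - 2n + 3.
Then f(0) = 3.

3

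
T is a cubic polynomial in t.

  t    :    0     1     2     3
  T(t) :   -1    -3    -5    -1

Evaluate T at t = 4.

Write T(t) = at³ + bt² + ct + d; the 4 given values yield a linear system in the 4 coefficients.
Solving, T(t) = t³ - 3t² - 1.
Then T(4) = 15.

15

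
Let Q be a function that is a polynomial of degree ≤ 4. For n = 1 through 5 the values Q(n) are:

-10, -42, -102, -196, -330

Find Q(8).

Write Q(n) = an^4 + bn³ + cn² + dn + e; the 5 given values yield a linear system in the 5 coefficients.
Solving, the leading coefficient vanishes, and Q(n) = -n³ - 8n² - n.
Then Q(8) = -1032.

-1032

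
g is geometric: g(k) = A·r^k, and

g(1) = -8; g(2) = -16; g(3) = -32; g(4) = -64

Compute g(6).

-256

Consecutive ratio: -16/(-8) = 2, and -32/(-16) = 2, so r = 2.
Then A·2^1 = -8 gives A = -4, and g(k) = -4·2^k.
g(6) = -4·2^6 = -256.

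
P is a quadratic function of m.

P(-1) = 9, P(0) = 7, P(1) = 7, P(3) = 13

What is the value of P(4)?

Write P(m) = am² + bm + c; the 4 given values yield a linear system in the 3 coefficients.
Solving, P(m) = m² - m + 7.
Then P(4) = 19.

19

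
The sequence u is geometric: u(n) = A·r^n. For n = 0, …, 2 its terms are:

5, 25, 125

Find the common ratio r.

5

Consecutive ratio: 25/5 = 5, and 125/25 = 5, so r = 5.
Then A·5^0 = 5 gives A = 5, and u(n) = 5·5^n.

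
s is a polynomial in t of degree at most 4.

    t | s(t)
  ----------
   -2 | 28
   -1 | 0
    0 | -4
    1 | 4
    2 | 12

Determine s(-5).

Write s(t) = at^4 + bt³ + ct² + dt + e; the 5 given values yield a linear system in the 5 coefficients.
Solving, the leading coefficient vanishes, and s(t) = -2t³ + 6t² + 4t - 4.
Then s(-5) = 376.

376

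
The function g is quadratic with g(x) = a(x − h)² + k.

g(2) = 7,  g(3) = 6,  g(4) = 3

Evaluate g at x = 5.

-2

First differences -1, -3; second difference -2 = 2a, so a = -1.
Expanding, the x-coefficient is −2ah = 2h; matching it to the data gives h = 2, and then k = 7.
So g(x) = -1(x − 2)² + 7.
g(5) = -1·3² + 7 = -2.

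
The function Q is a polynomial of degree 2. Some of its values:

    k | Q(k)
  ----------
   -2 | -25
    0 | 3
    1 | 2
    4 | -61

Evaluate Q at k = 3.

Write Q(k) = ak² + bk + c; the 4 given values yield a linear system in the 3 coefficients.
Solving, Q(k) = -5k² + 4k + 3.
Then Q(3) = -30.

-30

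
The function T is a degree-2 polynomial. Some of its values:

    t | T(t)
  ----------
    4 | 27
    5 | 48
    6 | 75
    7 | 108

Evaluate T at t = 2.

First differences: 21, 27, 33. Second differences: 6, 6.
Level-2 differences are constant, so T has degree 2.
Fitting a degree-2 polynomial gives T(t) = 3t² - 6t + 3.
Then T(2) = 3.

3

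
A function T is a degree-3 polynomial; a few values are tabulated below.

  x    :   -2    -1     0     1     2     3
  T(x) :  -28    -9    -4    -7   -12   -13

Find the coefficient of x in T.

First differences: 19, 5, -3, -5, -1. Second differences: -14, -8, -2, 4. Third differences: 6, 6, 6.
Level-3 differences are constant, so T has degree 3.
Fitting a degree-3 polynomial gives T(x) = x³ - 4x² - 4.
The coefficient of x is 0.

0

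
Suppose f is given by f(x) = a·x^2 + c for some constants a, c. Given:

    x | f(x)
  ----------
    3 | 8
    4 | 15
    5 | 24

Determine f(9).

From f(3) = 8 and f(4) = 15: 9a + c = 8 and 16a + c = 15.
Subtracting: 7a = 7, so a = 1; then c = 8 − 1·9 = -1.
So f(x) = 1x² − 1, and f(9) = 80.

80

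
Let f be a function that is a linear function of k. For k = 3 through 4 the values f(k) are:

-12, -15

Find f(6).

-21

Write f(k) = ak + b; the 2 given values yield a linear system in the 2 coefficients.
Solving, f(k) = -3k - 3.
Then f(6) = -21.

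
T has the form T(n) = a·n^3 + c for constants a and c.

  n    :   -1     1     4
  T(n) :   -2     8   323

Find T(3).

138

From T(-1) = -2 and T(1) = 8: -1a + c = -2 and 1a + c = 8.
Subtracting: 2a = 10, so a = 5; then c = -2 − 5·(-1) = 3.
So T(n) = 5n³ + 3, and T(3) = 138.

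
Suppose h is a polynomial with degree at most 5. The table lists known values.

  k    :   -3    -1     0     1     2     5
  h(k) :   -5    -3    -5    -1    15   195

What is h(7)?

Write h(k) = ak^5 + bk^4 + ck³ + dk² + ek + p; the 6 given values yield a linear system in the 6 coefficients.
Solving, the top 2 coefficients vanish, and h(k) = k³ + 3k² - 5.
Then h(7) = 485.

485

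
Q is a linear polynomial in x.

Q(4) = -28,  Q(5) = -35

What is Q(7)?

Write Q(x) = ax + b; the 2 given values yield a linear system in the 2 coefficients.
Solving, Q(x) = -7x.
Then Q(7) = -49.

-49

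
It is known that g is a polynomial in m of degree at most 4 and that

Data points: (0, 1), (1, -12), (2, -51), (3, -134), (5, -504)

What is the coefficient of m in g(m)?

Write g(m) = am^4 + bm³ + cm² + dm + e; the 5 given values yield a linear system in the 5 coefficients.
Solving, the leading coefficient vanishes, and g(m) = -3m³ - 4m² - 6m + 1.
The coefficient of m is -6.

-6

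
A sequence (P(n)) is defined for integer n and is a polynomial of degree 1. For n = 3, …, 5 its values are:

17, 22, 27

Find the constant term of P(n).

2

First differences: 5, 5.
Level-1 differences are constant, so P has degree 1.
Fitting a degree-1 polynomial gives P(n) = 5n + 2.
The constant term is P(0) = 2.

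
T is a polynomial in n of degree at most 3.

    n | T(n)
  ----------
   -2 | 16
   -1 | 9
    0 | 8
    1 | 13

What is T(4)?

64

First differences: -7, -1, 5. Second differences: 6, 6.
Level-2 differences are constant, so T has degree 2.
Fitting a degree-2 polynomial gives T(n) = 3n² + 2n + 8.
Then T(4) = 64.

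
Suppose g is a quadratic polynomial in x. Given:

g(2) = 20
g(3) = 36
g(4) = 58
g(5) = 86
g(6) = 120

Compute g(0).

6

First differences: 16, 22, 28, 34. Second differences: 6, 6, 6.
Level-2 differences are constant, so g has degree 2.
Fitting a degree-2 polynomial gives g(x) = 3x² + x + 6.
Then g(0) = 6.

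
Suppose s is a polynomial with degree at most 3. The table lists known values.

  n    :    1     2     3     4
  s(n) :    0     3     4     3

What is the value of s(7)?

First differences: 3, 1, -1. Second differences: -2, -2.
Level-2 differences are constant, so s has degree 2.
Fitting a degree-2 polynomial gives s(n) = -n² + 6n - 5.
Then s(7) = -12.

-12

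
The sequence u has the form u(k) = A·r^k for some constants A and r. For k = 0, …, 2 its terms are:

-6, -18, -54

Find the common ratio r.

Consecutive ratio: -18/(-6) = 3, and -54/(-18) = 3, so r = 3.
Then A·3^0 = -6 gives A = -6, and u(k) = -6·3^k.

3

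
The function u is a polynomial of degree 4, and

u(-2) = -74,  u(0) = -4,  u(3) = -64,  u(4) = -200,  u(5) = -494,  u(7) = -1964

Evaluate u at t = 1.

Write u(t) = at^4 + bt³ + ct² + dt + e; the 6 given values yield a linear system in the 5 coefficients.
Solving, u(t) = -t^4 + 2t³ - 6t² + 7t - 4.
Then u(1) = -2.

-2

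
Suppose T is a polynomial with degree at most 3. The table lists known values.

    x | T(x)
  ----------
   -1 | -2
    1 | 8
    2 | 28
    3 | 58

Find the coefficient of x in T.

Write T(x) = ax³ + bx² + cx + d; the 4 given values yield a linear system in the 4 coefficients.
Solving, the leading coefficient vanishes, and T(x) = 5x² + 5x - 2.
The coefficient of x is 5.

5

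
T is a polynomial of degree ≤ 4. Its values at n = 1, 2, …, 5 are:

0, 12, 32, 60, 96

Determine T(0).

First differences: 12, 20, 28, 36. Second differences: 8, 8, 8.
Level-2 differences are constant, so T has degree 2.
Fitting a degree-2 polynomial gives T(n) = 4n² - 4.
Then T(0) = -4.

-4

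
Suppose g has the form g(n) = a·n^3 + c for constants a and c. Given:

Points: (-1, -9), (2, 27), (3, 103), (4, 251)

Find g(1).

From g(-1) = -9 and g(2) = 27: -1a + c = -9 and 8a + c = 27.
Subtracting: 9a = 36, so a = 4; then c = -9 − 4·(-1) = -5.
So g(n) = 4n³ − 5, and g(1) = -1.

-1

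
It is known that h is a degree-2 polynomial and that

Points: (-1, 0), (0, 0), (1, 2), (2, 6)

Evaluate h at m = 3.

12

Write h(m) = am² + bm + c; the 4 given values yield a linear system in the 3 coefficients.
Solving, h(m) = m² + m.
Then h(3) = 12.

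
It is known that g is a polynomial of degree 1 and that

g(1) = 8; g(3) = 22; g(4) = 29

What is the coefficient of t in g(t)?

7

Write g(t) = at + b; the 3 given values yield a linear system in the 2 coefficients.
Solving, g(t) = 7t + 1.
The coefficient of t is 7.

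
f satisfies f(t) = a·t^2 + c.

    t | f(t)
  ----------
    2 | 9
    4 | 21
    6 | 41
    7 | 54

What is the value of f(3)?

14

From f(2) = 9 and f(4) = 21: 4a + c = 9 and 16a + c = 21.
Subtracting: 12a = 12, so a = 1; then c = 9 − 1·4 = 5.
So f(t) = 1t² + 5, and f(3) = 14.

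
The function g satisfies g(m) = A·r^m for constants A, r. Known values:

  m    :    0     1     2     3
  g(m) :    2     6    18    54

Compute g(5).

Consecutive ratio: 6/2 = 3, and 18/6 = 3, so r = 3.
Then A·3^0 = 2 gives A = 2, and g(m) = 2·3^m.
g(5) = 2·3^5 = 486.

486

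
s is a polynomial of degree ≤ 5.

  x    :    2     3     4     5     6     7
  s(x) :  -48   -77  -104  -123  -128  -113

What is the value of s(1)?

First differences: -29, -27, -19, -5, 15. Second differences: 2, 8, 14, 20. Third differences: 6, 6, 6.
Level-3 differences are constant, so s has degree 3.
Fitting a degree-3 polynomial gives s(x) = x³ - 8x² - 8x - 8.
Then s(1) = -23.

-23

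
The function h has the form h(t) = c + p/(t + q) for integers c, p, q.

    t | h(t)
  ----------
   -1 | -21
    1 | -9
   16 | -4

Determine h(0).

-12

(h(t) − c)(t + q) = p for each data point; the three points give a linear system in c and q, then p follows.
Solving: c = -3, q = 2, p = -18, so h(t) = -3 − 18/(t + 2).
Then h(0) = -3 − 18/2 = -12.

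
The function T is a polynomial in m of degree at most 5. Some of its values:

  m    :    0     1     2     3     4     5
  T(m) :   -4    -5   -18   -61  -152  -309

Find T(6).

-550

Write T(m) = am^5 + bm^4 + cm³ + dm² + em + p; the 6 given values yield a linear system in the 6 coefficients.
Solving, the top 2 coefficients vanish, and T(m) = -3m³ + 3m² - m - 4.
Then T(6) = -550.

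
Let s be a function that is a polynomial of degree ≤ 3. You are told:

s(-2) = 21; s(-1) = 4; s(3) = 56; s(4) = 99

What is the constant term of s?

Write s(x) = ax³ + bx² + cx + d; the 4 given values yield a linear system in the 4 coefficients.
Solving, the leading coefficient vanishes, and s(x) = 6x² + x - 1.
The constant term is s(0) = -1.

-1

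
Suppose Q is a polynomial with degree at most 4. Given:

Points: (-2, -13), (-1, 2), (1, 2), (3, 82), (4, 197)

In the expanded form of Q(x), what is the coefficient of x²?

1

Write Q(x) = ax^4 + bx³ + cx² + dx + e; the 5 given values yield a linear system in the 5 coefficients.
Solving, the leading coefficient vanishes, and Q(x) = 3x³ + x² - 3x + 1.
The coefficient of x² is 1.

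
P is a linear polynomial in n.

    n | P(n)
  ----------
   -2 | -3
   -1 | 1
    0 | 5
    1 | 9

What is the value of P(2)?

Write P(n) = an + b; the 4 given values yield a linear system in the 2 coefficients.
Solving, P(n) = 4n + 5.
Then P(2) = 13.

13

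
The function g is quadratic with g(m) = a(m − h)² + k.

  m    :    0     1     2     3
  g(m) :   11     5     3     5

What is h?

First differences -6, -2, 2; second difference 4 = 2a, so a = 2.
Expanding, the m-coefficient is −2ah = -4h; matching it to the data gives h = 2, and then k = 3.
So g(m) = 2(m − 2)² + 3.
Hence h = 2.

2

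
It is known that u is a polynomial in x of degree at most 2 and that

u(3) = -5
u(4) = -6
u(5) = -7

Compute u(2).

-4

First differences: -1, -1.
Level-1 differences are constant, so u has degree 1.
Fitting a degree-1 polynomial gives u(x) = -x - 2.
Then u(2) = -4.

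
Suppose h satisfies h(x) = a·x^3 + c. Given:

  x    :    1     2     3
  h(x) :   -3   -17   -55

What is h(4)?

-129

From h(1) = -3 and h(2) = -17: 1a + c = -3 and 8a + c = -17.
Subtracting: 7a = -14, so a = -2; then c = -3 − (-2)·1 = -1.
So h(x) = -2x³ − 1, and h(4) = -129.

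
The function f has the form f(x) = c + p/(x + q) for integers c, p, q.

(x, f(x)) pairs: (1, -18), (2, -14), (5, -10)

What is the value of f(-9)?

-3

(f(x) − c)(x + q) = p for each data point; the three points give a linear system in c and q, then p follows.
Solving: c = -6, q = 1, p = -24, so f(x) = -6 − 24/(x + 1).
Then f(-9) = -6 − 24/(-8) = -3.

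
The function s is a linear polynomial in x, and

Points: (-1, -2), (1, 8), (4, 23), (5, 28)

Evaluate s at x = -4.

Write s(x) = ax + b; the 4 given values yield a linear system in the 2 coefficients.
Solving, s(x) = 5x + 3.
Then s(-4) = -17.

-17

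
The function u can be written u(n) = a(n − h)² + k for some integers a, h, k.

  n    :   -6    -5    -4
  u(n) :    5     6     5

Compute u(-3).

2

First differences 1, -1; second difference -2 = 2a, so a = -1.
Expanding, the n-coefficient is −2ah = 2h; matching it to the data gives h = -5, and then k = 6.
So u(n) = -1(n + 5)² + 6.
u(-3) = -1·2² + 6 = 2.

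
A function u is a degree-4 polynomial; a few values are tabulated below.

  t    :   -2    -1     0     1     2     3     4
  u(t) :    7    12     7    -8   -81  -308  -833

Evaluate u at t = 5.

-1848

Write u(t) = at^4 + bt³ + ct² + dt + e; the 7 given values yield a linear system in the 5 coefficients.
Solving, u(t) = -2t^4 - 4t³ - 3t² - 6t + 7.
Then u(5) = -1848.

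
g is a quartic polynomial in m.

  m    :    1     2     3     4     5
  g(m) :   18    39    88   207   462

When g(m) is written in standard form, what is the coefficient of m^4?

Write g(m) = am^4 + bm³ + cm² + dm + e; the 5 given values yield a linear system in the 5 coefficients.
Solving, g(m) = m^4 - 3m³ + 7m² + 6m + 7.
The coefficient of m^4 is 1.

1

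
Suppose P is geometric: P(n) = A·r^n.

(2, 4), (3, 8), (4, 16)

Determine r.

Consecutive ratio: 8/4 = 2, and 16/8 = 2, so r = 2.
Then A·2^2 = 4 gives A = 1, and P(n) = 1·2^n.

2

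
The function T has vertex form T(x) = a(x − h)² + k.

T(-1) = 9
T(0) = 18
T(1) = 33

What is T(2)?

First differences 9, 15; second difference 6 = 2a, so a = 3.
Expanding, the x-coefficient is −2ah = -6h; matching it to the data gives h = -2, and then k = 6.
So T(x) = 3(x + 2)² + 6.
T(2) = 3·4² + 6 = 54.

54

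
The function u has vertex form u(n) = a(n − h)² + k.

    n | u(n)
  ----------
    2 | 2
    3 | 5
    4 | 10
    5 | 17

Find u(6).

First differences 3, 5, 7; second difference 2 = 2a, so a = 1.
Expanding, the n-coefficient is −2ah = -2h; matching it to the data gives h = 1, and then k = 1.
So u(n) = 1(n − 1)² + 1.
u(6) = 1·5² + 1 = 26.

26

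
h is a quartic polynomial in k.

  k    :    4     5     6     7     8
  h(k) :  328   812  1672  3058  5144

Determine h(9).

Write h(k) = ak^4 + bk³ + ck² + dk + e; the 5 given values yield a linear system in the 5 coefficients.
Solving, h(k) = k^4 + 3k³ - 8k² + 4k - 8.
Then h(9) = 8128.

8128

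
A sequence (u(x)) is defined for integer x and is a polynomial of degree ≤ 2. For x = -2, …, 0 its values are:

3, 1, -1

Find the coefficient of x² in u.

0

First differences: -2, -2.
Level-1 differences are constant, so u has degree 1.
Fitting a degree-1 polynomial gives u(x) = -2x - 1.
The coefficient of x² is 0.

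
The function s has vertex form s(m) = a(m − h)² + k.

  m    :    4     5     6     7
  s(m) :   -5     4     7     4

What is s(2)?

First differences 9, 3, -3; second difference -6 = 2a, so a = -3.
Expanding, the m-coefficient is −2ah = 6h; matching it to the data gives h = 6, and then k = 7.
So s(m) = -3(m − 6)² + 7.
s(2) = -3·(-4)² + 7 = -41.

-41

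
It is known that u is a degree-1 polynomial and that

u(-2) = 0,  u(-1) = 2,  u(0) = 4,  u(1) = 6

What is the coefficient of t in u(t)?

Write u(t) = at + b; the 4 given values yield a linear system in the 2 coefficients.
Solving, u(t) = 2t + 4.
The coefficient of t is 2.

2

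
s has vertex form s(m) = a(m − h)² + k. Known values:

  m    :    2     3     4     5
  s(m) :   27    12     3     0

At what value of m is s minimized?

5

First differences -15, -9, -3; second difference 6 = 2a, so a = 3.
Expanding, the m-coefficient is −2ah = -6h; matching it to the data gives h = 5, and then k = 0.
So s(m) = 3(m − 5)² + 0.
Hence h = 5.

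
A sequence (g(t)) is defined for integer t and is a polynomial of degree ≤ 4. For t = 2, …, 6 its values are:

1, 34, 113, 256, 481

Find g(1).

-4

First differences: 33, 79, 143, 225. Second differences: 46, 64, 82. Third differences: 18, 18.
Level-3 differences are constant, so g has degree 3.
Fitting a degree-3 polynomial gives g(t) = 3t³ - 4t² - 4t + 1.
Then g(1) = -4.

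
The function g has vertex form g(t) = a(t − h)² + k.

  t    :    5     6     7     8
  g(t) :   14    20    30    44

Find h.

First differences 6, 10, 14; second difference 4 = 2a, so a = 2.
Expanding, the t-coefficient is −2ah = -4h; matching it to the data gives h = 4, and then k = 12.
So g(t) = 2(t − 4)² + 12.
Hence h = 4.

4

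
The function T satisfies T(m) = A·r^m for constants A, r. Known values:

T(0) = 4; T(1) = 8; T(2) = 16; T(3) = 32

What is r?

2

Consecutive ratio: 8/4 = 2, and 16/8 = 2, so r = 2.
Then A·2^0 = 4 gives A = 4, and T(m) = 4·2^m.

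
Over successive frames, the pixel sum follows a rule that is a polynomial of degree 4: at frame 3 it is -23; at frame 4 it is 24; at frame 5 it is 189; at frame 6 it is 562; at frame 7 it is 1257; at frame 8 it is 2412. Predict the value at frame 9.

4189

Write the value at m as T(m).
First differences: 47, 165, 373, 695, 1155. Second differences: 118, 208, 322, 460. Third differences: 90, 114, 138. Fourth differences: 24, 24.
Level-4 differences are constant, so T has degree 4.
Fitting a degree-4 polynomial gives T(m) = m^4 - 3m³ - 2m² - 3m + 4.
Then T(9) = 4189.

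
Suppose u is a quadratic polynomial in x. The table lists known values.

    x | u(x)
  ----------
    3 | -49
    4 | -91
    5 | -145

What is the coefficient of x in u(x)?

0

Write u(x) = ax² + bx + c; the 3 given values yield a linear system in the 3 coefficients.
Solving, u(x) = -6x² + 5.
The coefficient of x is 0.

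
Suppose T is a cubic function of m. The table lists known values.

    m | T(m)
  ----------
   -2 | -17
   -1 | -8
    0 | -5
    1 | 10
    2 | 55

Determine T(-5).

Write T(m) = am³ + bm² + cm + d; the 5 given values yield a linear system in the 4 coefficients.
Solving, T(m) = 3m³ + 6m² + 6m - 5.
Then T(-5) = -260.

-260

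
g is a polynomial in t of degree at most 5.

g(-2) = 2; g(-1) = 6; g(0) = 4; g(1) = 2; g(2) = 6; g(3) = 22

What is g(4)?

First differences: 4, -2, -2, 4, 16. Second differences: -6, 0, 6, 12. Third differences: 6, 6, 6.
Level-3 differences are constant, so g has degree 3.
Extending the table by one column gives the next first difference 34, so g(4) = 22 + 34 = 56.

56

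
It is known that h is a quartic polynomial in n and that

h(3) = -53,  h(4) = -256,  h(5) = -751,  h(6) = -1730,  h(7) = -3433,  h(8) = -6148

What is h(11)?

First differences: -203, -495, -979, -1703, -2715. Second differences: -292, -484, -724, -1012. Third differences: -192, -240, -288. Fourth differences: -48, -48.
Level-4 differences are constant, so h has degree 4.
Fitting a degree-4 polynomial gives h(n) = -2n^4 + 4n³ - n + 4.
Then h(11) = -23965.

-23965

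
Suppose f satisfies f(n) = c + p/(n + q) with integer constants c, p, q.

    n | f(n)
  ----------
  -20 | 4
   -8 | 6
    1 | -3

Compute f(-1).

-15

(f(n) − c)(n + q) = p for each data point; the three points give a linear system in c and q, then p follows.
Solving: c = 3, q = 2, p = -18, so f(n) = 3 − 18/(n + 2).
Then f(-1) = 3 − 18/1 = -15.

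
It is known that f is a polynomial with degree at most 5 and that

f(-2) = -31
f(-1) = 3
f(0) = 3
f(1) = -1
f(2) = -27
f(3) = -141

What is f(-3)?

First differences: 34, 0, -4, -26, -114. Second differences: -34, -4, -22, -88. Third differences: 30, -18, -66. Fourth differences: -48, -48.
Level-4 differences are constant, so f has degree 4.
Fitting a degree-4 polynomial gives f(t) = -2t^4 + t³ - 3t + 3.
Then f(-3) = -177.

-177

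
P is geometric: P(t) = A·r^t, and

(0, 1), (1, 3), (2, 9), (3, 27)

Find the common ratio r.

Consecutive ratio: 3/1 = 3, and 9/3 = 3, so r = 3.
Then A·3^0 = 1 gives A = 1, and P(t) = 1·3^t.

3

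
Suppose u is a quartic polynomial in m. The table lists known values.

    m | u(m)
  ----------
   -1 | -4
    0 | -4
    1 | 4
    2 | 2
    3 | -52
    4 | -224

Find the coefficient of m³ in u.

First differences: 0, 8, -2, -54, -172. Second differences: 8, -10, -52, -118. Third differences: -18, -42, -66. Fourth differences: -24, -24.
Level-4 differences are constant, so u has degree 4.
Fitting a degree-4 polynomial gives u(m) = -m^4 - m³ + 5m² + 5m - 4.
The coefficient of m³ is -1.

-1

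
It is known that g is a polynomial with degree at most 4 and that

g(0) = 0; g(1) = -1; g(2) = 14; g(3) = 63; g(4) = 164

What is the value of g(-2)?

First differences: -1, 15, 49, 101. Second differences: 16, 34, 52. Third differences: 18, 18.
Level-3 differences are constant, so g has degree 3.
Fitting a degree-3 polynomial gives g(x) = 3x³ - x² - 3x.
Then g(-2) = -22.

-22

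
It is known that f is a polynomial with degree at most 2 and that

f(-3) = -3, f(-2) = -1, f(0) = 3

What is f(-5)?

Write f(x) = ax² + bx + c; the 3 given values yield a linear system in the 3 coefficients.
Solving, the leading coefficient vanishes, and f(x) = 2x + 3.
Then f(-5) = -7.

-7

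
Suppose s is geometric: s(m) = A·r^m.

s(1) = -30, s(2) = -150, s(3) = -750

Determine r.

5

Consecutive ratio: -150/(-30) = 5, and -750/(-150) = 5, so r = 5.
Then A·5^1 = -30 gives A = -6, and s(m) = -6·5^m.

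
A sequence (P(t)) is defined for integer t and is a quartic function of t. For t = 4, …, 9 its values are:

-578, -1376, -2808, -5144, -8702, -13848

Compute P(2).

-44

Write P(t) = at^4 + bt³ + ct² + dt + e; the 6 given values yield a linear system in the 5 coefficients.
Solving, P(t) = -2t^4 - t³ + t - 6.
Then P(2) = -44.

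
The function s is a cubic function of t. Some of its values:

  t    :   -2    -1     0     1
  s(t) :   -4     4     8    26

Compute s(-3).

-34

Write s(t) = at³ + bt² + ct + d; the 4 given values yield a linear system in the 4 coefficients.
Solving, s(t) = 3t³ + 7t² + 8t + 8.
Then s(-3) = -34.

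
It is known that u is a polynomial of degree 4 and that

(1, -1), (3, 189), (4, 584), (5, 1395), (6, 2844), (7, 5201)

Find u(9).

Write u(n) = an^4 + bn³ + cn² + dn + e; the 6 given values yield a linear system in the 5 coefficients.
Solving, u(n) = 2n^4 + n³ + 2n² - 6n.
Then u(9) = 13959.

13959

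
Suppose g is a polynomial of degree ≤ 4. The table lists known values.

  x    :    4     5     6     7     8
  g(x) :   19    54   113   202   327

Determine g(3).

2

Write g(x) = ax^4 + bx³ + cx² + dx + e; the 5 given values yield a linear system in the 5 coefficients.
Solving, the leading coefficient vanishes, and g(x) = x³ - 3x² + x - 1.
Then g(3) = 2.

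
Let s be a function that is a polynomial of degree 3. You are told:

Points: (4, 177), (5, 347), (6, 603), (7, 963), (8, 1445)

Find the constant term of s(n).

First differences: 170, 256, 360, 482. Second differences: 86, 104, 122. Third differences: 18, 18.
Level-3 differences are constant, so s has degree 3.
Fitting a degree-3 polynomial gives s(n) = 3n³ - 2n² + 5n - 3.
The constant term is s(0) = -3.

-3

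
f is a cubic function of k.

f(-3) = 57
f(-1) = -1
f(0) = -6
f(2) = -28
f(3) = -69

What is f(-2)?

16

Write f(k) = ak³ + bk² + ck + d; the 5 given values yield a linear system in the 4 coefficients.
Solving, f(k) = -2k³ - 3k - 6.
Then f(-2) = 16.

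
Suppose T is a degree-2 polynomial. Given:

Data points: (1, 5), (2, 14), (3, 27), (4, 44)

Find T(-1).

-1

Write T(n) = an² + bn + c; the 4 given values yield a linear system in the 3 coefficients.
Solving, T(n) = 2n² + 3n.
Then T(-1) = -1.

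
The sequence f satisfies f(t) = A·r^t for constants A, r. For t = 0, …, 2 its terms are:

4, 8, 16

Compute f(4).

64

Consecutive ratio: 8/4 = 2, and 16/8 = 2, so r = 2.
Then A·2^0 = 4 gives A = 4, and f(t) = 4·2^t.
f(4) = 4·2^4 = 64.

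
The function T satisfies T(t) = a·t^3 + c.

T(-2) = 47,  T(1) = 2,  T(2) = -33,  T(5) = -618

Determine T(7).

From T(-2) = 47 and T(1) = 2: -8a + c = 47 and 1a + c = 2.
Subtracting: 9a = -45, so a = -5; then c = 47 − (-5)·(-8) = 7.
So T(t) = -5t³ + 7, and T(7) = -1708.

-1708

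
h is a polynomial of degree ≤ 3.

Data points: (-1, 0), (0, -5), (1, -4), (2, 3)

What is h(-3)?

Write h(x) = ax³ + bx² + cx + d; the 4 given values yield a linear system in the 4 coefficients.
Solving, the leading coefficient vanishes, and h(x) = 3x² - 2x - 5.
Then h(-3) = 28.

28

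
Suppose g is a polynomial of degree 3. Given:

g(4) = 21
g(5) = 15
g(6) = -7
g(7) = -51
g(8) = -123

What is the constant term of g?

5

Write g(m) = am³ + bm² + cm + d; the 5 given values yield a linear system in the 4 coefficients.
Solving, g(m) = -m³ + 7m² - 8m + 5.
The constant term is g(0) = 5.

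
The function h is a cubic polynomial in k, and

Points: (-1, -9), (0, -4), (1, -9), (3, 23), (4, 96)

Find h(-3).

Write h(k) = ak³ + bk² + ck + d; the 5 given values yield a linear system in the 4 coefficients.
Solving, h(k) = 3k³ - 5k² - 3k - 4.
Then h(-3) = -121.

-121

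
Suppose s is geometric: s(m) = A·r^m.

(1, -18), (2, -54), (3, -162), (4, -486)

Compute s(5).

Consecutive ratio: -54/(-18) = 3, and -162/(-54) = 3, so r = 3.
Then A·3^1 = -18 gives A = -6, and s(m) = -6·3^m.
s(5) = -6·3^5 = -1458.

-1458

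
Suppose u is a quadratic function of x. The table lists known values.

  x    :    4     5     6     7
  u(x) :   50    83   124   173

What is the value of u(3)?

First differences: 33, 41, 49. Second differences: 8, 8.
Level-2 differences are constant, so u has degree 2.
Fitting a degree-2 polynomial gives u(x) = 4x² - 3x - 2.
Then u(3) = 25.

25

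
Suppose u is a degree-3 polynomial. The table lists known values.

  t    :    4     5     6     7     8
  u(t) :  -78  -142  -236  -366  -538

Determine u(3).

First differences: -64, -94, -130, -172. Second differences: -30, -36, -42. Third differences: -6, -6.
Level-3 differences are constant, so u has degree 3.
Fitting a degree-3 polynomial gives u(t) = -t³ - 3t - 2.
Then u(3) = -38.

-38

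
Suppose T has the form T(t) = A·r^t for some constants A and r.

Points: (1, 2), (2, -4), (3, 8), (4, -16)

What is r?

-2

Consecutive ratio: -4/2 = -2, and 8/(-4) = -2, so r = -2.
Then A·(-2)^1 = 2 gives A = -1, and T(t) = -1·(-2)^t.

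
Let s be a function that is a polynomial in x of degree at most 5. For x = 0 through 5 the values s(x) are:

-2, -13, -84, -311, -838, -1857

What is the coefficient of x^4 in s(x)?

-2

First differences: -11, -71, -227, -527, -1019. Second differences: -60, -156, -300, -492. Third differences: -96, -144, -192. Fourth differences: -48, -48.
Level-4 differences are constant, so s has degree 4.
Fitting a degree-4 polynomial gives s(x) = -2x^4 - 4x³ - 4x² - x - 2.
The coefficient of x^4 is -2.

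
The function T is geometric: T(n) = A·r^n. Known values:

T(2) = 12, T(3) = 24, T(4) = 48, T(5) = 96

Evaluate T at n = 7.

384

Consecutive ratio: 24/12 = 2, and 48/24 = 2, so r = 2.
Then A·2^2 = 12 gives A = 3, and T(n) = 3·2^n.
T(7) = 3·2^7 = 384.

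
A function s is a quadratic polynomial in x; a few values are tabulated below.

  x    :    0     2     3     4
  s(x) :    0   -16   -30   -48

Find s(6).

Write s(x) = ax² + bx + c; the 4 given values yield a linear system in the 3 coefficients.
Solving, s(x) = -2x² - 4x.
Then s(6) = -96.

-96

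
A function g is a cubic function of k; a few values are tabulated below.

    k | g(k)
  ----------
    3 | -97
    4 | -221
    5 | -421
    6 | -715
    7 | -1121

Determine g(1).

-5

Write g(k) = ak³ + bk² + ck + d; the 5 given values yield a linear system in the 4 coefficients.
Solving, g(k) = -3k³ - 2k² + k - 1.
Then g(1) = -5.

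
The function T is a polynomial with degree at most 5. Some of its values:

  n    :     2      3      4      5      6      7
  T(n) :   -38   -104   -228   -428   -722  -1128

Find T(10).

Write T(n) = an^5 + bn^4 + cn³ + dn² + en + p; the 6 given values yield a linear system in the 6 coefficients.
Solving, the top 2 coefficients vanish, and T(n) = -3n³ - 2n² + n - 8.
Then T(10) = -3198.

-3198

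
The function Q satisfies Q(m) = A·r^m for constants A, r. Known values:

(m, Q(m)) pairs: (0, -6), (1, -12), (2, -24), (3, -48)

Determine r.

2

Consecutive ratio: -12/(-6) = 2, and -24/(-12) = 2, so r = 2.
Then A·2^0 = -6 gives A = -6, and Q(m) = -6·2^m.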